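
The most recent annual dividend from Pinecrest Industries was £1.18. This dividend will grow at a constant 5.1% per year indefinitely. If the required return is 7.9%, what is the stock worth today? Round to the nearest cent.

D₁ = D₀ × (1 + g) = £1.18 × 1.051 = £1.2402
Growing perpetuity: P = D₁ / (r − g) = £1.2402 / (0.079 − 0.051) = £44.29

£44.29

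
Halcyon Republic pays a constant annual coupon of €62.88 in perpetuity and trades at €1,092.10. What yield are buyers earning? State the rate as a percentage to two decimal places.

5.76%

P = C/r ⇒ r = C/P = €62.88/€1,092.10 = 0.057577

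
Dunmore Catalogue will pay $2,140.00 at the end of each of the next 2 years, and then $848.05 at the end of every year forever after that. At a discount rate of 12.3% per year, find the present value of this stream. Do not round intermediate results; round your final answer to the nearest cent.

$9069.60

PV of 2-year annuity: $2,140.00 × [1 − (1+0.123)^−2] / 0.123 = 3602.50220
Perpetuity value at year 2: $848.05 / 0.123 = 6894.71545
PV of perpetuity: 6894.71545 / (1+0.123)^2 = 5467.09769
Total PV = 3602.50220 + 5467.09769 = 9069.59990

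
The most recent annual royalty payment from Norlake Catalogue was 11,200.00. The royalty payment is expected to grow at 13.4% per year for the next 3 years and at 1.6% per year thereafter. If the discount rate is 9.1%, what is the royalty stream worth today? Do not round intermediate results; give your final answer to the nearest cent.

206697.59

D_1 = 12700.80000
D_2 = 14402.70720
D_3 = 16332.66996
Terminal value at year 3: TV = D_3×(1+g_2)/(r−g_2) = 16593.99268/0.075 = 221253.23579
P_0 = D_1/(1+r)^1 + D_2/(1+r)^2 + D_3/(1+r)^3 + TV/(1+r)^3
    = 11641.42988 + 12100.25801 + 12577.17010 + 170378.73096 = 206697.58894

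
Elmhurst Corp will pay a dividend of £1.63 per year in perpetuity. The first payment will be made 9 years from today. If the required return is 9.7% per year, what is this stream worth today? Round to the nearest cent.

Value at end of year 8: C / r = £1.63 / 0.097 = £16.8041
Discount to today: PV = £16.8041 / (1 + 0.097)^8 = £16.8041 / 2.097264 = £8.01

£8.01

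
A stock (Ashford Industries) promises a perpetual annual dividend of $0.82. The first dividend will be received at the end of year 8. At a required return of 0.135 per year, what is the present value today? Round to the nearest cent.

$2.50

Value at end of year 7: C / r = $0.82 / 0.135 = $6.0741
Discount to today: PV = $6.0741 / (1 + 0.135)^7 = $6.0741 / 2.426448 = $2.50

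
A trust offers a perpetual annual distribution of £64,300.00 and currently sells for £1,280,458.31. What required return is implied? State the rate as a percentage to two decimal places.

5.02%

P = C/r ⇒ r = C/P = £64,300.00/£1,280,458.31 = 0.050216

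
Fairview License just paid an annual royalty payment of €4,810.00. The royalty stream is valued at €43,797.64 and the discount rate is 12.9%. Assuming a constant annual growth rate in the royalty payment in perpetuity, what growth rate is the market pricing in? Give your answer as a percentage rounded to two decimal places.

1.73%

P = D₀(1+g)/(r−g) ⇒ P(r−g) = D₀(1+g) ⇒ g(P+D₀) = P·r − D₀
g = (P·r − D₀)/(P + D₀) = (€43,797.64×0.129 − €4,810.00) / (€43,797.64 + €4,810.00) = 0.017279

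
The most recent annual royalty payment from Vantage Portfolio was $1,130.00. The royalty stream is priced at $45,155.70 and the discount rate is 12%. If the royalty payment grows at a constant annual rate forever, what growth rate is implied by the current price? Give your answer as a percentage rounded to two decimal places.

9.27%

P = D₀(1+g)/(r−g) ⇒ P(r−g) = D₀(1+g) ⇒ g(P+D₀) = P·r − D₀
g = (P·r − D₀)/(P + D₀) = ($45,155.70×0.12 − $1,130.00) / ($45,155.70 + $1,130.00) = 0.092657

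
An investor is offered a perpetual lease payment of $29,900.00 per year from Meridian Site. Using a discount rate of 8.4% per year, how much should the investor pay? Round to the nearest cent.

Level perpetuity: PV = C / r = $29,900.00 / 0.084 = $355,952.38

$355952.38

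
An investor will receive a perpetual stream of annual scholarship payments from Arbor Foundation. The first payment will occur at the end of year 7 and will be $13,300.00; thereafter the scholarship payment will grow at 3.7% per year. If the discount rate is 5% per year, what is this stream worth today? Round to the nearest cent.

Value at end of year 6: C₁ / (r − g) = $13,300.00 / (0.05 − 0.037) = $1,023,076.9231
Discount to today: PV = $1,023,076.9231 / (1 + 0.05)^6 = $1,023,076.9231 / 1.340096 = $763,435.75

$763435.75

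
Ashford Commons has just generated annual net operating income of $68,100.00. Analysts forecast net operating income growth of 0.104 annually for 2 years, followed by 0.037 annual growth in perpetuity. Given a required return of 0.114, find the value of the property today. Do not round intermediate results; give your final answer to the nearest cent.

$1035118.73

D_1 = 75182.40000
D_2 = 83001.36960
Terminal value at year 2: TV = D_2×(1+g_2)/(r−g_2) = 86072.42028/0.077 = 1117823.63994
P_0 = D_1/(1+r)^1 + D_2/(1+r)^2 + TV/(1+r)^2
    = 67488.68941 + 66882.86634 + 900747.17399 = 1035118.72974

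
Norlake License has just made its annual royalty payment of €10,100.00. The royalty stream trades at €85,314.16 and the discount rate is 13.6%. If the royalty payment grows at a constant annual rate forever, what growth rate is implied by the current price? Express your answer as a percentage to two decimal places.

1.57%

P = D₀(1+g)/(r−g) ⇒ P(r−g) = D₀(1+g) ⇒ g(P+D₀) = P·r − D₀
g = (P·r − D₀)/(P + D₀) = (€85,314.16×0.136 − €10,100.00) / (€85,314.16 + €10,100.00) = 0.015750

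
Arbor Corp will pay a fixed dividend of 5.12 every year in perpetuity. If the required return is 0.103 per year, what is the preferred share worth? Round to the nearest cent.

Level perpetuity: PV = C / r = 5.12 / 0.103 = 49.71

49.71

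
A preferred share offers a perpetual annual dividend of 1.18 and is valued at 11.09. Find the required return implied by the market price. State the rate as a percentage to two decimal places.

10.64%

P = C/r ⇒ r = C/P = 1.18/11.09 = 0.106402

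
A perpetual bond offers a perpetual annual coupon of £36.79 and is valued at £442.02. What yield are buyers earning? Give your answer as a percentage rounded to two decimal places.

P = C/r ⇒ r = C/P = £36.79/£442.02 = 0.083232

8.32%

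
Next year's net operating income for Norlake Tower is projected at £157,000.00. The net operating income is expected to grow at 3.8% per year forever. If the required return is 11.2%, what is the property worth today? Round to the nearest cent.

Growing perpetuity: P = D₁ / (r − g) = £157,000.0000 / (0.112 − 0.038) = £2,121,621.62

£2121621.62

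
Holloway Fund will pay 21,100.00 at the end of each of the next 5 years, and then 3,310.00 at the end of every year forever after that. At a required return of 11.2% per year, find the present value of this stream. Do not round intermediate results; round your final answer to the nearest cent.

94974.12

PV of 5-year annuity: 21,100.00 × [1 − (1+0.112)^−5] / 0.112 = 77592.66937
Perpetuity value at year 5: 3,310.00 / 0.112 = 29553.57143
PV of perpetuity: 29553.57143 / (1+0.112)^5 = 17381.45126
Total PV = 77592.66937 + 17381.45126 = 94974.12063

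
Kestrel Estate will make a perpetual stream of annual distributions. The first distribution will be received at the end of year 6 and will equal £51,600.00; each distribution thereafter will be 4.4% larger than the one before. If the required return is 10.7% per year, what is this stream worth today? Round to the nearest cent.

Value at end of year 5: C₁ / (r − g) = £51,600.00 / (0.107 − 0.044) = £819,047.6190
Discount to today: PV = £819,047.6190 / (1 + 0.107)^5 = £819,047.6190 / 1.662410 = £492,686.94

£492686.94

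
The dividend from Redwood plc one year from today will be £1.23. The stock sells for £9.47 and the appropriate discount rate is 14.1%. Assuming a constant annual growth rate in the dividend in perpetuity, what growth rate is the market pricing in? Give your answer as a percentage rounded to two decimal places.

P = D₁/(r−g) ⇒ g = r − D₁/P = 0.141 − £1.23/£9.47 = 0.011116

1.11%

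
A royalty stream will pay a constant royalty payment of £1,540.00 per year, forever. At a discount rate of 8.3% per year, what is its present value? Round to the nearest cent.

Level perpetuity: PV = C / r = £1,540.00 / 0.083 = £18,554.22

£18554.22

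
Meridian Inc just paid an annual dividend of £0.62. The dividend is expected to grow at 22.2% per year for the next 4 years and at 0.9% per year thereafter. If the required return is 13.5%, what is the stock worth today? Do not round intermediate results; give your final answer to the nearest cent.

£9.66

D_1 = 0.75764
D_2 = 0.92584
D_3 = 1.13137
D_4 = 1.38254
Terminal value at year 4: TV = D_4×(1+g_2)/(r−g_2) = 1.39498/0.126 = 11.07126
P_0 = D_1/(1+r)^1 + D_2/(1+r)^2 + D_3/(1+r)^3 + D_4/(1+r)^4 + TV/(1+r)^4
    = 0.66752 + 0.71869 + 0.77378 + 0.83309 + 6.67135 = 9.66444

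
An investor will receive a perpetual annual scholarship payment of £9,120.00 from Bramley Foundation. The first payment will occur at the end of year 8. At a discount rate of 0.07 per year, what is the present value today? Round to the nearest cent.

£81135.39

Value at end of year 7: C / r = £9,120.00 / 0.07 = £130,285.7143
Discount to today: PV = £130,285.7143 / (1 + 0.07)^7 = £130,285.7143 / 1.605781 = £81,135.39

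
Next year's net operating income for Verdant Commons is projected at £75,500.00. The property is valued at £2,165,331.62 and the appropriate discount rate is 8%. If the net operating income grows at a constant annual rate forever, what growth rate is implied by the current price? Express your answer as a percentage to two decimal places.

4.51%

P = D₁/(r−g) ⇒ g = r − D₁/P = 0.08 − £75,500.00/£2,165,331.62 = 0.045132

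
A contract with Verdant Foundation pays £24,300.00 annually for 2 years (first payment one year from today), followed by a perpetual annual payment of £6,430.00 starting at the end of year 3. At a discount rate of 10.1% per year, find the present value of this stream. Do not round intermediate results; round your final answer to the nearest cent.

£94635.85

PV of 2-year annuity: £24,300.00 × [1 − (1+0.101)^−2] / 0.101 = 42117.02515
Perpetuity value at year 2: £6,430.00 / 0.101 = 63663.36634
PV of perpetuity: 63663.36634 / (1+0.101)^2 = 52518.82018
Total PV = 42117.02515 + 52518.82018 = 94635.84532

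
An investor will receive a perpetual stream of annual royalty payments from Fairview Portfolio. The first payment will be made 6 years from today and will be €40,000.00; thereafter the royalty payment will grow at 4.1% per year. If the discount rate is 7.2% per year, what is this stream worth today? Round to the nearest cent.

Value at end of year 5: C₁ / (r − g) = €40,000.00 / (0.072 − 0.041) = €1,290,322.5806
Discount to today: PV = €1,290,322.5806 / (1 + 0.072)^5 = €1,290,322.5806 / 1.415709 = €911,432.21

€911432.21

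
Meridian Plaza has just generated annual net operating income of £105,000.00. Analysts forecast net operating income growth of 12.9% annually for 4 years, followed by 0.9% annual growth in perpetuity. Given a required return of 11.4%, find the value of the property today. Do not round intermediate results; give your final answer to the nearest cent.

£1498782.11

D_1 = 118545.00000
D_2 = 133837.30500
D_3 = 151102.31734
D_4 = 170594.51628
Terminal value at year 4: TV = D_4×(1+g_2)/(r−g_2) = 172129.86693/0.105 = 1639332.06599
P_0 = D_1/(1+r)^1 + D_2/(1+r)^2 + D_3/(1+r)^3 + D_4/(1+r)^4 + TV/(1+r)^4
    = 106413.82406 + 107846.68524 + 109298.83989 + 110770.54779 + 1064452.21638 = 1498782.11336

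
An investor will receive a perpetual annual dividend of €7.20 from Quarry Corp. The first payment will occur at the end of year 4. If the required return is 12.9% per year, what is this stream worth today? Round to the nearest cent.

€38.78

Value at end of year 3: C / r = €7.20 / 0.129 = €55.8140
Discount to today: PV = €55.8140 / (1 + 0.129)^3 = €55.8140 / 1.439070 = €38.78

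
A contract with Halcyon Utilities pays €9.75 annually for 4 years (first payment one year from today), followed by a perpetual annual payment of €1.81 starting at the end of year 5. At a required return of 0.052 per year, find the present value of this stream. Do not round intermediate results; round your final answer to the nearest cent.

€62.83

PV of 4-year annuity: €9.75 × [1 − (1+0.052)^−4] / 0.052 = 34.41300
Perpetuity value at year 4: €1.81 / 0.052 = 34.80769
PV of perpetuity: 34.80769 / (1+0.052)^4 = 28.41923
Total PV = 34.41300 + 28.41923 = 62.83223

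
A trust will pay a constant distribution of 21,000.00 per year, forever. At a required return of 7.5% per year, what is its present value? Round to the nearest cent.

Level perpetuity: PV = C / r = 21,000.00 / 0.075 = 280,000.00

280000.00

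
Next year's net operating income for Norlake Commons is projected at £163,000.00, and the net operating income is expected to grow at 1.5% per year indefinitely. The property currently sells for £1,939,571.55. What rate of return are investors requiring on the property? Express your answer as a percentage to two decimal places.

9.90%

P = D₁/(r − g) ⇒ r = D₁/P + g = £163,000.0000/£1,939,571.55 + 0.015 = 0.084039 + 0.015 = 0.099039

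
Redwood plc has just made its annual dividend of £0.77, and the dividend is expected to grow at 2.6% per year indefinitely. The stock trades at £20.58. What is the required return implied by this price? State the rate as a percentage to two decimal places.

D₁ = £0.77 × 1.026 = £0.7900
P = D₁/(r − g) ⇒ r = D₁/P + g = £0.7900/£20.58 + 0.026 = 0.038388 + 0.026 = 0.064388

6.44%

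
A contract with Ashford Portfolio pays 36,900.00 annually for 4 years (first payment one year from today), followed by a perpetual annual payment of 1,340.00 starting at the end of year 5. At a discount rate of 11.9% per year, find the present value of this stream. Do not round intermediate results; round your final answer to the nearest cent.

PV of 4-year annuity: 36,900.00 × [1 − (1+0.119)^−4] / 0.119 = 112314.65060
Perpetuity value at year 4: 1,340.00 / 0.119 = 11260.50420
PV of perpetuity: 11260.50420 / (1+0.119)^4 = 7181.86919
Total PV = 112314.65060 + 7181.86919 = 119496.51980

119496.52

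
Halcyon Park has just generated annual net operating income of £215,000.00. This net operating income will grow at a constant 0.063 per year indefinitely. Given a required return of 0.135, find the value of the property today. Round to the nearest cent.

D₁ = D₀ × (1 + g) = £215,000.00 × 1.063 = £228,545.0000
Growing perpetuity: P = D₁ / (r − g) = £228,545.0000 / (0.135 − 0.063) = £3,174,236.11

£3174236.11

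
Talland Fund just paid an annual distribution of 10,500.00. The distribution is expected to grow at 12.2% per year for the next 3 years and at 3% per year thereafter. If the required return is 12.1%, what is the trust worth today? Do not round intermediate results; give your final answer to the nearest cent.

150720.72

D_1 = 11781.00000
D_2 = 13218.28200
D_3 = 14830.91240
Terminal value at year 3: TV = D_3×(1+g_2)/(r−g_2) = 15275.83978/0.091 = 167866.37117
P_0 = D_1/(1+r)^1 + D_2/(1+r)^2 + D_3/(1+r)^3 + TV/(1+r)^3
    = 10509.36664 + 10518.74163 + 10528.12499 + 119164.49159 = 150720.72484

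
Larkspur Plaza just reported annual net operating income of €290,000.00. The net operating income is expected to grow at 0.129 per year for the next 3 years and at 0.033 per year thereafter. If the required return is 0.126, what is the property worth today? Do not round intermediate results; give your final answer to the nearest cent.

€4121642.15

D_1 = 327410.00000
D_2 = 369645.89000
D_3 = 417330.20981
Terminal value at year 3: TV = D_3×(1+g_2)/(r−g_2) = 431102.10673/0.093 = 4635506.52402
P_0 = D_1/(1+r)^1 + D_2/(1+r)^2 + D_3/(1+r)^3 + TV/(1+r)^3
    = 290772.64654 + 291547.35163 + 292324.12078 + 3246998.02970 = 4121642.14865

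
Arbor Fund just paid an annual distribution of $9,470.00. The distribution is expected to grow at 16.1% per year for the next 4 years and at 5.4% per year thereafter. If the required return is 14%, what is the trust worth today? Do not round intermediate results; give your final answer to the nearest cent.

$164510.66

D_1 = 10994.67000
D_2 = 12764.81187
D_3 = 14819.94658
D_4 = 17205.95798
Terminal value at year 4: TV = D_4×(1+g_2)/(r−g_2) = 18135.07971/0.086 = 210873.01990
P_0 = D_1/(1+r)^1 + D_2/(1+r)^2 + D_3/(1+r)^3 + D_4/(1+r)^4 + TV/(1+r)^4
    = 9644.44737 + 9822.10824 + 10003.04181 + 10187.30837 + 124853.75611 = 164510.66191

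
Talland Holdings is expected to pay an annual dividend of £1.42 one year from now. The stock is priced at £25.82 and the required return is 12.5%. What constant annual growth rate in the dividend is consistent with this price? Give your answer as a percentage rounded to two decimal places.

7.00%

P = D₁/(r−g) ⇒ g = r − D₁/P = 0.125 − £1.42/£25.82 = 0.070004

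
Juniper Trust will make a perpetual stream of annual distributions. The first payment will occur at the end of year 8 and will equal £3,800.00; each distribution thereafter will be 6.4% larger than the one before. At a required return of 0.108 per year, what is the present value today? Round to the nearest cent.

£42126.23

Value at end of year 7: C₁ / (r − g) = £3,800.00 / (0.108 − 0.064) = £86,363.6364
Discount to today: PV = £86,363.6364 / (1 + 0.108)^7 = £86,363.6364 / 2.050115 = £42,126.23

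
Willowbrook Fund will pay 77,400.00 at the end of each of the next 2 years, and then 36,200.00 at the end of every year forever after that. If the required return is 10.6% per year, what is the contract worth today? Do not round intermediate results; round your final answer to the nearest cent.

412441.94

PV of 2-year annuity: 77,400.00 × [1 − (1+0.106)^−2] / 0.106 = 133256.70598
Perpetuity value at year 2: 36,200.00 / 0.106 = 341509.43396
PV of perpetuity: 341509.43396 / (1+0.106)^2 = 279185.23814
Total PV = 133256.70598 + 279185.23814 = 412441.94412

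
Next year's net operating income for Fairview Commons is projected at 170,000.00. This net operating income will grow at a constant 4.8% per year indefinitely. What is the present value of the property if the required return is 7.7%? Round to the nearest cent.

Growing perpetuity: P = D₁ / (r − g) = 170,000.0000 / (0.077 − 0.048) = 5,862,068.97

5862068.97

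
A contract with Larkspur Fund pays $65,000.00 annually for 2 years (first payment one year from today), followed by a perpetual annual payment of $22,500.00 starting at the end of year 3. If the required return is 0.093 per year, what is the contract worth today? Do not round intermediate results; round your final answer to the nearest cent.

$316394.59

PV of 2-year annuity: $65,000.00 × [1 − (1+0.093)^−2] / 0.093 = 113878.63716
Perpetuity value at year 2: $22,500.00 / 0.093 = 241935.48387
PV of perpetuity: 241935.48387 / (1+0.093)^2 = 202515.95562
Total PV = 113878.63716 + 202515.95562 = 316394.59278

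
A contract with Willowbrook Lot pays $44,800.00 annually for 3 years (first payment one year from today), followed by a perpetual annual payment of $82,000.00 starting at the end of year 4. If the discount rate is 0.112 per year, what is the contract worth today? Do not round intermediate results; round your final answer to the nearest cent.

PV of 3-year annuity: $44,800.00 × [1 − (1+0.112)^−3] / 0.112 = 109098.72175
Perpetuity value at year 3: $82,000.00 / 0.112 = 732142.85714
PV of perpetuity: 732142.85714 / (1+0.112)^3 = 532453.23252
Total PV = 109098.72175 + 532453.23252 = 641551.95426

$641551.95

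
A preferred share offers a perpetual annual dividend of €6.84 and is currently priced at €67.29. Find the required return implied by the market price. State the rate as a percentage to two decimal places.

P = C/r ⇒ r = C/P = €6.84/€67.29 = 0.101650

10.16%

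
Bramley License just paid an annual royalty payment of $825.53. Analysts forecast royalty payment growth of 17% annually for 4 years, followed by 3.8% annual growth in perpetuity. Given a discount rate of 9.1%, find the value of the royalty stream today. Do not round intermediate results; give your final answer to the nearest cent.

D_1 = 965.87010
D_2 = 1130.06802
D_3 = 1322.17958
D_4 = 1546.95011
Terminal value at year 4: TV = D_4×(1+g_2)/(r−g_2) = 1605.73421/0.053 = 30296.87194
P_0 = D_1/(1+r)^1 + D_2/(1+r)^2 + D_3/(1+r)^3 + D_4/(1+r)^4 + TV/(1+r)^4
    = 885.30715 + 949.41280 + 1018.16038 + 1091.88602 + 21384.48466 = 25329.25101

$25329.25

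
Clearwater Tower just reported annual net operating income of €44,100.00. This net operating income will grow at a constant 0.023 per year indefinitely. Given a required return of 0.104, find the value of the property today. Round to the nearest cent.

D₁ = D₀ × (1 + g) = €44,100.00 × 1.023 = €45,114.3000
Growing perpetuity: P = D₁ / (r − g) = €45,114.3000 / (0.104 − 0.023) = €556,966.67

€556966.67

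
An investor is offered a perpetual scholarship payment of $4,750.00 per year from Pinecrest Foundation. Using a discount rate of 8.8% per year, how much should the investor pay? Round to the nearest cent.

Level perpetuity: PV = C / r = $4,750.00 / 0.088 = $53,977.27

$53977.27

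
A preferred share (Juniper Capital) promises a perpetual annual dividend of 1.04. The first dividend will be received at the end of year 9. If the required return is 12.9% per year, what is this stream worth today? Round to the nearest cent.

3.05

Value at end of year 8: C / r = 1.04 / 0.129 = 8.0620
Discount to today: PV = 8.0620 / (1 + 0.129)^8 = 8.0620 / 2.639682 = 3.05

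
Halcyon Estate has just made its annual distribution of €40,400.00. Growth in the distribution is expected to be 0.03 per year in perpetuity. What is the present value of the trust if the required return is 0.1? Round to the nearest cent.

€594457.14

D₁ = D₀ × (1 + g) = €40,400.00 × 1.03 = €41,612.0000
Growing perpetuity: P = D₁ / (r − g) = €41,612.0000 / (0.1 − 0.03) = €594,457.14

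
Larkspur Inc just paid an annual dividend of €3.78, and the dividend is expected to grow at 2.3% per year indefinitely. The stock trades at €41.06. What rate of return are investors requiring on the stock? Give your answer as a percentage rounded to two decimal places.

11.72%

D₁ = €3.78 × 1.023 = €3.8669
P = D₁/(r − g) ⇒ r = D₁/P + g = €3.8669/€41.06 + 0.023 = 0.094178 + 0.023 = 0.117178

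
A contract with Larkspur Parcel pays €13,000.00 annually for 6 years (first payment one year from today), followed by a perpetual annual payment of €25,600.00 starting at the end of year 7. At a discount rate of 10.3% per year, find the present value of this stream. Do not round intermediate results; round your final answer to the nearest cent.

PV of 6-year annuity: €13,000.00 × [1 − (1+0.103)^−6] / 0.103 = 56124.07753
Perpetuity value at year 6: €25,600.00 / 0.103 = 248543.68932
PV of perpetuity: 248543.68932 / (1+0.103)^6 = 138022.42895
Total PV = 56124.07753 + 138022.42895 = 194146.50648

€194146.51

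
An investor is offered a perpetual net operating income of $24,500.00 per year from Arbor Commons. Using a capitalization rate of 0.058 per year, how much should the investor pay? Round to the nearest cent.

Level perpetuity: PV = C / r = $24,500.00 / 0.058 = $422,413.79

$422413.79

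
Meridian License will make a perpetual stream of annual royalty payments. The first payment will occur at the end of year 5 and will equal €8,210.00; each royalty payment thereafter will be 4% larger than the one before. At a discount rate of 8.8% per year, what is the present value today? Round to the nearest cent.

Value at end of year 4: C₁ / (r − g) = €8,210.00 / (0.088 − 0.04) = €171,041.6667
Discount to today: PV = €171,041.6667 / (1 + 0.088)^4 = €171,041.6667 / 1.401250 = €122,063.65

€122063.65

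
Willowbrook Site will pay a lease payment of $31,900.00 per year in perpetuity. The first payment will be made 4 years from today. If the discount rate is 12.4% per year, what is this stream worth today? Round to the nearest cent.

Value at end of year 3: C / r = $31,900.00 / 0.124 = $257,258.0645
Discount to today: PV = $257,258.0645 / (1 + 0.124)^3 = $257,258.0645 / 1.420035 = $181,163.23

$181163.23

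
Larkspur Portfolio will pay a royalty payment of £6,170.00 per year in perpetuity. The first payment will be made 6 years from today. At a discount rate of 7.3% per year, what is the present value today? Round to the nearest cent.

£59424.25

Value at end of year 5: C / r = £6,170.00 / 0.073 = £84,520.5479
Discount to today: PV = £84,520.5479 / (1 + 0.073)^5 = £84,520.5479 / 1.422324 = £59,424.25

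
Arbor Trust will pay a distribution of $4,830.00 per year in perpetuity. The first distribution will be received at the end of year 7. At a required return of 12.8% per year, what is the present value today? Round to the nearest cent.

Value at end of year 6: C / r = $4,830.00 / 0.128 = $37,734.3750
Discount to today: PV = $37,734.3750 / (1 + 0.128)^6 = $37,734.3750 / 2.059940 = $18,318.19

$18318.19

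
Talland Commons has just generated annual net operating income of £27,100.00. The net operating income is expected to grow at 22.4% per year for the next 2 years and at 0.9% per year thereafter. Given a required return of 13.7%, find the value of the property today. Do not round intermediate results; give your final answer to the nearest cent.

D_1 = 33170.40000
D_2 = 40600.56960
Terminal value at year 2: TV = D_2×(1+g_2)/(r−g_2) = 40965.97473/0.128 = 320046.67755
P_0 = D_1/(1+r)^1 + D_2/(1+r)^2 + TV/(1+r)^2
    = 29173.61478 + 31405.89665 + 247566.79465 = 308146.30607

£308146.31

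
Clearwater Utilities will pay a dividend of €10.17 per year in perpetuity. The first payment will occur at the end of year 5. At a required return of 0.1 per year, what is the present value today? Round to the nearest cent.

Value at end of year 4: C / r = €10.17 / 0.1 = €101.7000
Discount to today: PV = €101.7000 / (1 + 0.1)^4 = €101.7000 / 1.464100 = €69.46

€69.46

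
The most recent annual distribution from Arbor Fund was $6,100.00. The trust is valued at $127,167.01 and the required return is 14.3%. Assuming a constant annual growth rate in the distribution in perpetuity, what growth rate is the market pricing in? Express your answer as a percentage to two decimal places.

P = D₀(1+g)/(r−g) ⇒ P(r−g) = D₀(1+g) ⇒ g(P+D₀) = P·r − D₀
g = (P·r − D₀)/(P + D₀) = ($127,167.01×0.143 − $6,100.00) / ($127,167.01 + $6,100.00) = 0.090682

9.07%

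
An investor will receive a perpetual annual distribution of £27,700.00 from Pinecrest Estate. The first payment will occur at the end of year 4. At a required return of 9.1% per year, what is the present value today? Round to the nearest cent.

£234403.52

Value at end of year 3: C / r = £27,700.00 / 0.091 = £304,395.6044
Discount to today: PV = £304,395.6044 / (1 + 0.091)^3 = £304,395.6044 / 1.298597 = £234,403.52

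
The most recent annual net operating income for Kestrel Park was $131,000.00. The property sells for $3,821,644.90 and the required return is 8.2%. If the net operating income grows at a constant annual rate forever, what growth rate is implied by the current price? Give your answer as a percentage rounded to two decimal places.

4.61%

P = D₀(1+g)/(r−g) ⇒ P(r−g) = D₀(1+g) ⇒ g(P+D₀) = P·r − D₀
g = (P·r − D₀)/(P + D₀) = ($3,821,644.90×0.082 − $131,000.00) / ($3,821,644.90 + $131,000.00) = 0.046140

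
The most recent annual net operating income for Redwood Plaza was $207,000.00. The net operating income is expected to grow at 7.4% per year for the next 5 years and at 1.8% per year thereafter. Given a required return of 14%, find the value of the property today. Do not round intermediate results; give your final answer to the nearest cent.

D_1 = 222318.00000
D_2 = 238769.53200
D_3 = 256438.47737
D_4 = 275414.92469
D_5 = 295795.62912
Terminal value at year 5: TV = D_5×(1+g_2)/(r−g_2) = 301119.95044/0.122 = 2468196.31512
P_0 = D_1/(1+r)^1 + D_2/(1+r)^2 + D_3/(1+r)^3 + D_4/(1+r)^4 + D_5/(1+r)^5 + TV/(1+r)^5
    = 195015.78947 + 183725.40166 + 173088.66788 + 163067.74500 + 153626.98082 + 1281903.82356 = 2150428.40840

$2150428.41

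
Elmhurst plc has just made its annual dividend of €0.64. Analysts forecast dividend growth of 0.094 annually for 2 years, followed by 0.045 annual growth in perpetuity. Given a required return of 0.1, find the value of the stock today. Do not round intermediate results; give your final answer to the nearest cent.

€13.30

D_1 = 0.70016
D_2 = 0.76598
Terminal value at year 2: TV = D_2×(1+g_2)/(r−g_2) = 0.80044/0.055 = 14.55353
P_0 = D_1/(1+r)^1 + D_2/(1+r)^2 + TV/(1+r)^2
    = 0.63651 + 0.63304 + 12.02771 = 13.29725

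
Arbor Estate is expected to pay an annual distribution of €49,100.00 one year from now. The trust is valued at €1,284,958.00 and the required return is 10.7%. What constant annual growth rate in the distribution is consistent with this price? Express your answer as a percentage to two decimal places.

6.88%

P = D₁/(r−g) ⇒ g = r − D₁/P = 0.107 − €49,100.00/€1,284,958.00 = 0.068789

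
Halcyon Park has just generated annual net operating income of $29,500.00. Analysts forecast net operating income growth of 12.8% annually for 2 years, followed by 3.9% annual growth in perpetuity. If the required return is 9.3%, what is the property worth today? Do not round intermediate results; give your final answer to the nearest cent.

D_1 = 33276.00000
D_2 = 37535.32800
Terminal value at year 2: TV = D_2×(1+g_2)/(r−g_2) = 38999.20579/0.054 = 722207.51467
P_0 = D_1/(1+r)^1 + D_2/(1+r)^2 + TV/(1+r)^2
    = 30444.64776 + 31419.54499 + 604535.31930 = 666399.51205

$666399.51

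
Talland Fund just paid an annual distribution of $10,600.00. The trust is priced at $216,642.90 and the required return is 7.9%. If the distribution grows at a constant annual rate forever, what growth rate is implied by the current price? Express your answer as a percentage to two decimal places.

2.87%

P = D₀(1+g)/(r−g) ⇒ P(r−g) = D₀(1+g) ⇒ g(P+D₀) = P·r − D₀
g = (P·r − D₀)/(P + D₀) = ($216,642.90×0.079 − $10,600.00) / ($216,642.90 + $10,600.00) = 0.028669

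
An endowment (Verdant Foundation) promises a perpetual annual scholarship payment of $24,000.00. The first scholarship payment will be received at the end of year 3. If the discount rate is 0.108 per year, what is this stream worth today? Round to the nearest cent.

Value at end of year 2: C / r = $24,000.00 / 0.108 = $222,222.2222
Discount to today: PV = $222,222.2222 / (1 + 0.108)^2 = $222,222.2222 / 1.227664 = $181,012.25

$181012.25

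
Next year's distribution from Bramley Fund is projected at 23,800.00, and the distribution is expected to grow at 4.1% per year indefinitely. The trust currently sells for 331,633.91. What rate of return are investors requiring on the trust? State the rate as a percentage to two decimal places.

P = D₁/(r − g) ⇒ r = D₁/P + g = 23,800.0000/331,633.91 + 0.041 = 0.071766 + 0.041 = 0.112766

11.28%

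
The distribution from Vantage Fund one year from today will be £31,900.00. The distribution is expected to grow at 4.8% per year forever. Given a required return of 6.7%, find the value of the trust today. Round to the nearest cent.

£1678947.37

Growing perpetuity: P = D₁ / (r − g) = £31,900.0000 / (0.067 − 0.048) = £1,678,947.37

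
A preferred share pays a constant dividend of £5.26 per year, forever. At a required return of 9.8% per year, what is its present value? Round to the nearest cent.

Level perpetuity: PV = C / r = £5.26 / 0.098 = £53.67

£53.67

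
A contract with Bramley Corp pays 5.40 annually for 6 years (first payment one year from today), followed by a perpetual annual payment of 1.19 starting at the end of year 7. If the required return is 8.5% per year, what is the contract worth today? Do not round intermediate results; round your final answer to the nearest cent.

PV of 6-year annuity: 5.40 × [1 − (1+0.085)^−6] / 0.085 = 24.58937
Perpetuity value at year 6: 1.19 / 0.085 = 14.00000
PV of perpetuity: 14.00000 / (1+0.085)^6 = 8.58123
Total PV = 24.58937 + 8.58123 = 33.17060

33.17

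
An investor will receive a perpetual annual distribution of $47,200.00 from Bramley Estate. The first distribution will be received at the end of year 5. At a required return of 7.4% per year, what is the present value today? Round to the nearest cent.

$479394.62

Value at end of year 4: C / r = $47,200.00 / 0.074 = $637,837.8378
Discount to today: PV = $637,837.8378 / (1 + 0.074)^4 = $637,837.8378 / 1.330507 = $479,394.62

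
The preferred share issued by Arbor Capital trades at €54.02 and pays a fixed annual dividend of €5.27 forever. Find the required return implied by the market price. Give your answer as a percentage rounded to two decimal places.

P = C/r ⇒ r = C/P = €5.27/€54.02 = 0.097556

9.76%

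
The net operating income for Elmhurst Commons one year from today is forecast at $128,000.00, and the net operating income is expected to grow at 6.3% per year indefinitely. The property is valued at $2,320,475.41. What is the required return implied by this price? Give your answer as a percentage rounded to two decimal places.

P = D₁/(r − g) ⇒ r = D₁/P + g = $128,000.0000/$2,320,475.41 + 0.063 = 0.055161 + 0.063 = 0.118161

11.82%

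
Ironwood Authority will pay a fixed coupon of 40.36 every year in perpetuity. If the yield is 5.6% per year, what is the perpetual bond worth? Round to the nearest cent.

720.71

Level perpetuity: PV = C / r = 40.36 / 0.056 = 720.71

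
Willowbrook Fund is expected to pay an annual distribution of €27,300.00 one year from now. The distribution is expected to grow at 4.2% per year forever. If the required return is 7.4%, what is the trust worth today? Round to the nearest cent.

Growing perpetuity: P = D₁ / (r − g) = €27,300.0000 / (0.074 − 0.042) = €853,125.00

€853125.00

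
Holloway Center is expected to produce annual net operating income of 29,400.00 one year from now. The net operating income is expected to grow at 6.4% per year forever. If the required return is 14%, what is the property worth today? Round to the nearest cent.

386842.11

Growing perpetuity: P = D₁ / (r − g) = 29,400.0000 / (0.14 − 0.064) = 386,842.11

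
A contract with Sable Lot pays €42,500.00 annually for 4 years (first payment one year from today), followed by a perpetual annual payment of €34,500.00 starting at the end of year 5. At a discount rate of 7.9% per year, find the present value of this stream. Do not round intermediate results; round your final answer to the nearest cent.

PV of 4-year annuity: €42,500.00 × [1 − (1+0.079)^−4] / 0.079 = 141079.28853
Perpetuity value at year 4: €34,500.00 / 0.079 = 436708.86076
PV of perpetuity: 436708.86076 / (1+0.079)^4 = 322185.67360
Total PV = 141079.28853 + 322185.67360 = 463264.96213

€463264.96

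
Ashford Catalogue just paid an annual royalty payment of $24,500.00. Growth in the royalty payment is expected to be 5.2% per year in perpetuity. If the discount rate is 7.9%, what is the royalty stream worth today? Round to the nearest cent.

$954592.59

D₁ = D₀ × (1 + g) = $24,500.00 × 1.052 = $25,774.0000
Growing perpetuity: P = D₁ / (r − g) = $25,774.0000 / (0.079 − 0.052) = $954,592.59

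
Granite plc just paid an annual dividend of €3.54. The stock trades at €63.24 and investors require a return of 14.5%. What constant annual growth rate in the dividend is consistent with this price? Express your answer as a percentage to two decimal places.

P = D₀(1+g)/(r−g) ⇒ P(r−g) = D₀(1+g) ⇒ g(P+D₀) = P·r − D₀
g = (P·r − D₀)/(P + D₀) = (€63.24×0.145 − €3.54) / (€63.24 + €3.54) = 0.084304

8.43%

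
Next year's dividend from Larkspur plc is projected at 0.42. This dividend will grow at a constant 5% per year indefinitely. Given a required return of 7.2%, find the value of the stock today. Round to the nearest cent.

19.09

Growing perpetuity: P = D₁ / (r − g) = 0.4200 / (0.072 − 0.05) = 19.09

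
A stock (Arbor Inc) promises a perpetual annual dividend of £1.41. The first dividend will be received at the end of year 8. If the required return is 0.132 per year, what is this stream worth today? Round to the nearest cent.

£4.48

Value at end of year 7: C / r = £1.41 / 0.132 = £10.6818
Discount to today: PV = £10.6818 / (1 + 0.132)^7 = £10.6818 / 2.381908 = £4.48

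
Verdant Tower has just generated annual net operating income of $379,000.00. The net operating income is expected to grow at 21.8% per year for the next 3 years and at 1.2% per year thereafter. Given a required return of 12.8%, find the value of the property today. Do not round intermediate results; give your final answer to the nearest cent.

$5490990.90

D_1 = 461622.00000
D_2 = 562255.59600
D_3 = 684827.31593
Terminal value at year 3: TV = D_3×(1+g_2)/(r−g_2) = 693045.24372/0.116 = 5974527.96310
P_0 = D_1/(1+r)^1 + D_2/(1+r)^2 + D_3/(1+r)^3 + TV/(1+r)^3
    = 409239.36170 + 441891.43843 + 477148.73405 + 4162711.36950 = 5490990.90369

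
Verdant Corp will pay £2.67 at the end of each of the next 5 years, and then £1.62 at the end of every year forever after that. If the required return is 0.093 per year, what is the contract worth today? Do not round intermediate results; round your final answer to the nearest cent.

£21.47

PV of 5-year annuity: £2.67 × [1 − (1+0.093)^−5] / 0.093 = 10.30503
Perpetuity value at year 5: £1.62 / 0.093 = 17.41935
PV of perpetuity: 17.41935 / (1+0.093)^5 = 11.16686
Total PV = 10.30503 + 11.16686 = 21.47189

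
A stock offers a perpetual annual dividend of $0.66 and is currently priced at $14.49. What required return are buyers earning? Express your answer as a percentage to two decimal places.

P = C/r ⇒ r = C/P = $0.66/$14.49 = 0.045549

4.55%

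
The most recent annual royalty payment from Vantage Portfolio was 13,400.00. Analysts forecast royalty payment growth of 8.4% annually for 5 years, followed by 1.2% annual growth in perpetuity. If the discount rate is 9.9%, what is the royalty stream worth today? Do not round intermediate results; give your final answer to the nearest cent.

D_1 = 14525.60000
D_2 = 15745.75040
D_3 = 17068.39343
D_4 = 18502.13848
D_5 = 20056.31811
Terminal value at year 5: TV = D_5×(1+g_2)/(r−g_2) = 20296.99393/0.087 = 233298.78083
P_0 = D_1/(1+r)^1 + D_2/(1+r)^2 + D_3/(1+r)^3 + D_4/(1+r)^4 + D_5/(1+r)^5 + TV/(1+r)^5
    = 13217.10646 + 13036.70919 + 12858.77413 + 12683.26766 + 12510.15663 + 145520.44266 = 209826.45673

209826.46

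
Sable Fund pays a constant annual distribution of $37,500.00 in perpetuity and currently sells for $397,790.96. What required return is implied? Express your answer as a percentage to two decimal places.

9.43%

P = C/r ⇒ r = C/P = $37,500.00/$397,790.96 = 0.094271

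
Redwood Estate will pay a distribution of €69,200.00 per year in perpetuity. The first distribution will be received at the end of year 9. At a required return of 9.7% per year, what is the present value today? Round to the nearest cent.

€340158.51

Value at end of year 8: C / r = €69,200.00 / 0.097 = €713,402.0619
Discount to today: PV = €713,402.0619 / (1 + 0.097)^8 = €713,402.0619 / 2.097264 = €340,158.51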